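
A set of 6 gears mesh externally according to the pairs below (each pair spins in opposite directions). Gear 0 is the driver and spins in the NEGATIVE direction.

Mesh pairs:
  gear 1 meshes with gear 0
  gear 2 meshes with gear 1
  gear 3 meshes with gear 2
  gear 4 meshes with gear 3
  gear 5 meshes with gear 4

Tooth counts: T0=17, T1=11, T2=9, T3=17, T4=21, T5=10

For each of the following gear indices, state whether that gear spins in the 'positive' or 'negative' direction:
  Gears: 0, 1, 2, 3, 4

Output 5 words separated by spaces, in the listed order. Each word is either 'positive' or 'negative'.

Answer: negative positive negative positive negative

Derivation:
Gear 0 (driver): negative (depth 0)
  gear 1: meshes with gear 0 -> depth 1 -> positive (opposite of gear 0)
  gear 2: meshes with gear 1 -> depth 2 -> negative (opposite of gear 1)
  gear 3: meshes with gear 2 -> depth 3 -> positive (opposite of gear 2)
  gear 4: meshes with gear 3 -> depth 4 -> negative (opposite of gear 3)
  gear 5: meshes with gear 4 -> depth 5 -> positive (opposite of gear 4)
Queried indices 0, 1, 2, 3, 4 -> negative, positive, negative, positive, negative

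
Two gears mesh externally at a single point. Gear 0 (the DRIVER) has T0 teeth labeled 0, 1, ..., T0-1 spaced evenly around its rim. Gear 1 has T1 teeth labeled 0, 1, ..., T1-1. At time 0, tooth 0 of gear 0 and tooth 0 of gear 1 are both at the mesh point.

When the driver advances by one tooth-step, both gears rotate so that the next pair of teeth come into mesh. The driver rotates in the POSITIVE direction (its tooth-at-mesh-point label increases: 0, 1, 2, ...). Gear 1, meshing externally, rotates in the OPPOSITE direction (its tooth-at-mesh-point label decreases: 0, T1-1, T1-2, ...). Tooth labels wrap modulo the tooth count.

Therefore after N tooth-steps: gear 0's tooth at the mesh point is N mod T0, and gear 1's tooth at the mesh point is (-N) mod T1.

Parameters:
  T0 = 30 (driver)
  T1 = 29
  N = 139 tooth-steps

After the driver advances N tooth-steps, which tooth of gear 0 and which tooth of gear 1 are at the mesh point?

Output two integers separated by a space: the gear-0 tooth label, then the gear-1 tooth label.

Gear 0 (driver, T0=30): tooth at mesh = N mod T0
  139 = 4 * 30 + 19, so 139 mod 30 = 19
  gear 0 tooth = 19
Gear 1 (driven, T1=29): tooth at mesh = (-N) mod T1
  139 = 4 * 29 + 23, so 139 mod 29 = 23
  (-139) mod 29 = (-23) mod 29 = 29 - 23 = 6
Mesh after 139 steps: gear-0 tooth 19 meets gear-1 tooth 6

Answer: 19 6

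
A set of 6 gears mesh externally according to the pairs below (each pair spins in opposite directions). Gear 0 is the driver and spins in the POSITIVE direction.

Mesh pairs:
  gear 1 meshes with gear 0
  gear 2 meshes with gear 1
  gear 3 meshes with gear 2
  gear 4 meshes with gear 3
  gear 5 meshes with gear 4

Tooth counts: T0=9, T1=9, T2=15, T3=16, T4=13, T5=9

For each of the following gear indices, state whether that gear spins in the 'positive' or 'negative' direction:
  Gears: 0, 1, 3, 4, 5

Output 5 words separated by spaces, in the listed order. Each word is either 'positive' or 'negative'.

Answer: positive negative negative positive negative

Derivation:
Gear 0 (driver): positive (depth 0)
  gear 1: meshes with gear 0 -> depth 1 -> negative (opposite of gear 0)
  gear 2: meshes with gear 1 -> depth 2 -> positive (opposite of gear 1)
  gear 3: meshes with gear 2 -> depth 3 -> negative (opposite of gear 2)
  gear 4: meshes with gear 3 -> depth 4 -> positive (opposite of gear 3)
  gear 5: meshes with gear 4 -> depth 5 -> negative (opposite of gear 4)
Queried indices 0, 1, 3, 4, 5 -> positive, negative, negative, positive, negative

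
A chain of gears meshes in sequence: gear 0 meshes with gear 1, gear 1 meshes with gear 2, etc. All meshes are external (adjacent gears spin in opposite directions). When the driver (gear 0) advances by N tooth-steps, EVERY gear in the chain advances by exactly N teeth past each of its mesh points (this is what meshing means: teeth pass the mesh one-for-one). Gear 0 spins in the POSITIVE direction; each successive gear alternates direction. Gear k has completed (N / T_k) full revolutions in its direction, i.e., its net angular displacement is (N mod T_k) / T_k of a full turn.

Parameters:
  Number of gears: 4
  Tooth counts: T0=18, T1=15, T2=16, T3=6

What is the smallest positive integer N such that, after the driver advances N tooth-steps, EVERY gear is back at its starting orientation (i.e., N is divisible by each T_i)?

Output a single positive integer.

Gear k returns to start when N is a multiple of T_k.
All gears at start simultaneously when N is a common multiple of [18, 15, 16, 6]; the smallest such N is lcm(18, 15, 16, 6).
Start: lcm = T0 = 18
Fold in T1=15: gcd(18, 15) = 3; lcm(18, 15) = 18 * 15 / 3 = 270 / 3 = 90
Fold in T2=16: gcd(90, 16) = 2; lcm(90, 16) = 90 * 16 / 2 = 1440 / 2 = 720
Fold in T3=6: gcd(720, 6) = 6; lcm(720, 6) = 720 * 6 / 6 = 4320 / 6 = 720
Full cycle length = 720

Answer: 720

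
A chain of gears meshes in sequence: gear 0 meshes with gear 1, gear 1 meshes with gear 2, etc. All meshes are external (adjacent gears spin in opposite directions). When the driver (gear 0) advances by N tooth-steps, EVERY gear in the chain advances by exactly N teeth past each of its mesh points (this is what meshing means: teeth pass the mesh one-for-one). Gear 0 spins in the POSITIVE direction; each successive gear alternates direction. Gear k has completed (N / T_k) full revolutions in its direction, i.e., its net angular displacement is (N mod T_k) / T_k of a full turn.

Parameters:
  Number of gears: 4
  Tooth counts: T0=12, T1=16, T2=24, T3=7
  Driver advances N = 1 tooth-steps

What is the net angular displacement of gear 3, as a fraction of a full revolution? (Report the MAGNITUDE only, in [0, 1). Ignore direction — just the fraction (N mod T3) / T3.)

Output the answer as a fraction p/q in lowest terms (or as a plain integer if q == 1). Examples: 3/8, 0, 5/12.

Chain of 4 gears, tooth counts: [12, 16, 24, 7]
  gear 0: T0=12, direction=positive, advance = 1 mod 12 = 1 teeth = 1/12 turn
  gear 1: T1=16, direction=negative, advance = 1 mod 16 = 1 teeth = 1/16 turn
  gear 2: T2=24, direction=positive, advance = 1 mod 24 = 1 teeth = 1/24 turn
  gear 3: T3=7, direction=negative, advance = 1 mod 7 = 1 teeth = 1/7 turn
Gear 3: 1 mod 7 = 1
Fraction = 1 / 7 = 1/7 (gcd(1,7)=1) = 1/7

Answer: 1/7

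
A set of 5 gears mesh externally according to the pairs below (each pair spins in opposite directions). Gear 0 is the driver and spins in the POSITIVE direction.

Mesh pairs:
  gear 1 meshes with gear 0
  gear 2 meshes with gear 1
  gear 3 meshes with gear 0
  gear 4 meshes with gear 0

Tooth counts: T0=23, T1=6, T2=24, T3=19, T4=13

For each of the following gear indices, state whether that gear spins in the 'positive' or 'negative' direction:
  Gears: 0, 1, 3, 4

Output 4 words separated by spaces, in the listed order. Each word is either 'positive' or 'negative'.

Answer: positive negative negative negative

Derivation:
Gear 0 (driver): positive (depth 0)
  gear 1: meshes with gear 0 -> depth 1 -> negative (opposite of gear 0)
  gear 2: meshes with gear 1 -> depth 2 -> positive (opposite of gear 1)
  gear 3: meshes with gear 0 -> depth 1 -> negative (opposite of gear 0)
  gear 4: meshes with gear 0 -> depth 1 -> negative (opposite of gear 0)
Queried indices 0, 1, 3, 4 -> positive, negative, negative, negative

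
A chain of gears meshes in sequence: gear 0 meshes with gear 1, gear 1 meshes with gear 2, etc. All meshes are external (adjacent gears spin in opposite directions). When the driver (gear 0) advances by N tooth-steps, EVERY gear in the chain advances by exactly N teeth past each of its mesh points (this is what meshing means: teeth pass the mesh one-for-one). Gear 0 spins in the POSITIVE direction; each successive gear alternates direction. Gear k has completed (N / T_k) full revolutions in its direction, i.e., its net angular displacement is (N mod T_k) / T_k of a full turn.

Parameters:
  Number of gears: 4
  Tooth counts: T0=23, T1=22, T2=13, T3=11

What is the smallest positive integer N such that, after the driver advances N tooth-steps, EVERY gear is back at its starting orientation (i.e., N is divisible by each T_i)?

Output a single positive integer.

Gear k returns to start when N is a multiple of T_k.
All gears at start simultaneously when N is a common multiple of [23, 22, 13, 11]; the smallest such N is lcm(23, 22, 13, 11).
Start: lcm = T0 = 23
Fold in T1=22: gcd(23, 22) = 1; lcm(23, 22) = 23 * 22 / 1 = 506 / 1 = 506
Fold in T2=13: gcd(506, 13) = 1; lcm(506, 13) = 506 * 13 / 1 = 6578 / 1 = 6578
Fold in T3=11: gcd(6578, 11) = 11; lcm(6578, 11) = 6578 * 11 / 11 = 72358 / 11 = 6578
Full cycle length = 6578

Answer: 6578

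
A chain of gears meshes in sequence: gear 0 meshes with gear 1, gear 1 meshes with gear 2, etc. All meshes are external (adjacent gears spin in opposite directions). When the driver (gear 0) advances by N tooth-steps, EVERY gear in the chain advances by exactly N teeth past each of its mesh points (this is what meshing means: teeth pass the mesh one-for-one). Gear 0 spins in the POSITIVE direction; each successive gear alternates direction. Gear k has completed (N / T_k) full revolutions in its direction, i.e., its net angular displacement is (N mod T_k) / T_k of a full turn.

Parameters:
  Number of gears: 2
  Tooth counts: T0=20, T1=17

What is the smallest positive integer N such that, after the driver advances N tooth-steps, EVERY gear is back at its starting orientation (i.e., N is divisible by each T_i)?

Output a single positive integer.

Gear k returns to start when N is a multiple of T_k.
All gears at start simultaneously when N is a common multiple of [20, 17]; the smallest such N is lcm(20, 17).
Start: lcm = T0 = 20
Fold in T1=17: gcd(20, 17) = 1; lcm(20, 17) = 20 * 17 / 1 = 340 / 1 = 340
Full cycle length = 340

Answer: 340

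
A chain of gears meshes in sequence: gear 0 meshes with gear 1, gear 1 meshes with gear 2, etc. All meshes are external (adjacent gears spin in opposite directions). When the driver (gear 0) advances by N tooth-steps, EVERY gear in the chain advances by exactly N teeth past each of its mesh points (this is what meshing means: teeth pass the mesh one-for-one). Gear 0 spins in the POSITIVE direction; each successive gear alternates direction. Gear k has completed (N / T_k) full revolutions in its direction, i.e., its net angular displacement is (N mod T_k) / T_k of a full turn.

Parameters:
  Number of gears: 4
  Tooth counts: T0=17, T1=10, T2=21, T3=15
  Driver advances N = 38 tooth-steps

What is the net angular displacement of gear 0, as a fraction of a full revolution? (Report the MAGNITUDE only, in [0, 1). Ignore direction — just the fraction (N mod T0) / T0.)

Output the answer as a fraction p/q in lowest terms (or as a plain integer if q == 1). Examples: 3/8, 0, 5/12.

Chain of 4 gears, tooth counts: [17, 10, 21, 15]
  gear 0: T0=17, direction=positive, advance = 38 mod 17 = 4 teeth = 4/17 turn
  gear 1: T1=10, direction=negative, advance = 38 mod 10 = 8 teeth = 8/10 turn
  gear 2: T2=21, direction=positive, advance = 38 mod 21 = 17 teeth = 17/21 turn
  gear 3: T3=15, direction=negative, advance = 38 mod 15 = 8 teeth = 8/15 turn
Gear 0: 38 mod 17 = 4
Fraction = 4 / 17 = 4/17 (gcd(4,17)=1) = 4/17

Answer: 4/17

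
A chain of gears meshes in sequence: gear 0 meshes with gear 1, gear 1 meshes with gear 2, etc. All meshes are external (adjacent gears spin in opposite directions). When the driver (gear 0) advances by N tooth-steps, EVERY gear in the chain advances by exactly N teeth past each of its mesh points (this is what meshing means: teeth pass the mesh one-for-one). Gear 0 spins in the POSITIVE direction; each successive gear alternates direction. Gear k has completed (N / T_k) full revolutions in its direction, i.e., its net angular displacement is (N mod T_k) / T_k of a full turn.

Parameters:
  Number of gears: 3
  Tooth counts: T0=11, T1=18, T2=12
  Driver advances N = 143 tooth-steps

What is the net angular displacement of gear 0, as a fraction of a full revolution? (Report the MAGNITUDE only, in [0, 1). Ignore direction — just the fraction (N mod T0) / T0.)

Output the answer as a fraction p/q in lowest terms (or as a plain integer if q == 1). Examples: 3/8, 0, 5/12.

Answer: 0

Derivation:
Chain of 3 gears, tooth counts: [11, 18, 12]
  gear 0: T0=11, direction=positive, advance = 143 mod 11 = 0 teeth = 0/11 turn
  gear 1: T1=18, direction=negative, advance = 143 mod 18 = 17 teeth = 17/18 turn
  gear 2: T2=12, direction=positive, advance = 143 mod 12 = 11 teeth = 11/12 turn
Gear 0: 143 mod 11 = 0
Fraction = 0 / 11 = 0/1 (gcd(0,11)=11) = 0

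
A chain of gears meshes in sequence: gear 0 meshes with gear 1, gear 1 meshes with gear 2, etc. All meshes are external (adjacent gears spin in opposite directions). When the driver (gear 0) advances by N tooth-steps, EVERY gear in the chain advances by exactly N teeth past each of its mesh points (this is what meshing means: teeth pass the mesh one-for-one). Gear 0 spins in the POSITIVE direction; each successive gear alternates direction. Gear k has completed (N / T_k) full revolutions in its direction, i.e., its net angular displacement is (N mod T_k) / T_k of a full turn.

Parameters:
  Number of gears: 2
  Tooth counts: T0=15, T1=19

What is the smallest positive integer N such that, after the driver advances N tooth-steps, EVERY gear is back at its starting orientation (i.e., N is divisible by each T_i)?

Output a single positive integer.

Gear k returns to start when N is a multiple of T_k.
All gears at start simultaneously when N is a common multiple of [15, 19]; the smallest such N is lcm(15, 19).
Start: lcm = T0 = 15
Fold in T1=19: gcd(15, 19) = 1; lcm(15, 19) = 15 * 19 / 1 = 285 / 1 = 285
Full cycle length = 285

Answer: 285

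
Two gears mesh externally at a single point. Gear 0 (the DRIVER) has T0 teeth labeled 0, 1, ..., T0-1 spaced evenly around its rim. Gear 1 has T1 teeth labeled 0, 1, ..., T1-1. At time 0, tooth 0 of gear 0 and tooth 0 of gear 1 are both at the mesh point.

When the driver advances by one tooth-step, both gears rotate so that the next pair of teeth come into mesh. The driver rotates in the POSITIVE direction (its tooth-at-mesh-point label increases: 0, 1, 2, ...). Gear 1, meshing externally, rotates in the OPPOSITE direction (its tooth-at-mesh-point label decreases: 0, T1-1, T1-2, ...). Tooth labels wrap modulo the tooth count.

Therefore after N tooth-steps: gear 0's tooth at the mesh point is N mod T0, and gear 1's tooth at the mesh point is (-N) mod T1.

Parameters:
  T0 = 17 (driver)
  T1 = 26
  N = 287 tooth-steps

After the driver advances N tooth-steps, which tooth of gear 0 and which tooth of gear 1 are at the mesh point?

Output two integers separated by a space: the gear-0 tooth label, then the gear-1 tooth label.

Answer: 15 25

Derivation:
Gear 0 (driver, T0=17): tooth at mesh = N mod T0
  287 = 16 * 17 + 15, so 287 mod 17 = 15
  gear 0 tooth = 15
Gear 1 (driven, T1=26): tooth at mesh = (-N) mod T1
  287 = 11 * 26 + 1, so 287 mod 26 = 1
  (-287) mod 26 = (-1) mod 26 = 26 - 1 = 25
Mesh after 287 steps: gear-0 tooth 15 meets gear-1 tooth 25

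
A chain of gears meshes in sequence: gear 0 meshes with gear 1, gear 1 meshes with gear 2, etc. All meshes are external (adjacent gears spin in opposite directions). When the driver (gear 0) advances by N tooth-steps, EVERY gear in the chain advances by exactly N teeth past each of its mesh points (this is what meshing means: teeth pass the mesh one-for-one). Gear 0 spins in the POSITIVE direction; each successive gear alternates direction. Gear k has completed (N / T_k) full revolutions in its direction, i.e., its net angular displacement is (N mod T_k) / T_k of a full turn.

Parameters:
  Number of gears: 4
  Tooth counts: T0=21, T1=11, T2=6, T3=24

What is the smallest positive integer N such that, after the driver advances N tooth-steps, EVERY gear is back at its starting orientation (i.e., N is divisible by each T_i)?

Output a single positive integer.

Answer: 1848

Derivation:
Gear k returns to start when N is a multiple of T_k.
All gears at start simultaneously when N is a common multiple of [21, 11, 6, 24]; the smallest such N is lcm(21, 11, 6, 24).
Start: lcm = T0 = 21
Fold in T1=11: gcd(21, 11) = 1; lcm(21, 11) = 21 * 11 / 1 = 231 / 1 = 231
Fold in T2=6: gcd(231, 6) = 3; lcm(231, 6) = 231 * 6 / 3 = 1386 / 3 = 462
Fold in T3=24: gcd(462, 24) = 6; lcm(462, 24) = 462 * 24 / 6 = 11088 / 6 = 1848
Full cycle length = 1848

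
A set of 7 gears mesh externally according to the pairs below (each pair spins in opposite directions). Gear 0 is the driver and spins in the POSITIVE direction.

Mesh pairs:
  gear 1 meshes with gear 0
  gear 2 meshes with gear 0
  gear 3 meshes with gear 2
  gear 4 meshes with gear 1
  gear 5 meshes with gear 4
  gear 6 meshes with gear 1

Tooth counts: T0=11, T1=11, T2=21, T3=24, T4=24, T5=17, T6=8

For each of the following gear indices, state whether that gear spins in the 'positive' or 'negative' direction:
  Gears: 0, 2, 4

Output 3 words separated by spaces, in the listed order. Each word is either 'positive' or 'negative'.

Answer: positive negative positive

Derivation:
Gear 0 (driver): positive (depth 0)
  gear 1: meshes with gear 0 -> depth 1 -> negative (opposite of gear 0)
  gear 2: meshes with gear 0 -> depth 1 -> negative (opposite of gear 0)
  gear 3: meshes with gear 2 -> depth 2 -> positive (opposite of gear 2)
  gear 4: meshes with gear 1 -> depth 2 -> positive (opposite of gear 1)
  gear 5: meshes with gear 4 -> depth 3 -> negative (opposite of gear 4)
  gear 6: meshes with gear 1 -> depth 2 -> positive (opposite of gear 1)
Queried indices 0, 2, 4 -> positive, negative, positive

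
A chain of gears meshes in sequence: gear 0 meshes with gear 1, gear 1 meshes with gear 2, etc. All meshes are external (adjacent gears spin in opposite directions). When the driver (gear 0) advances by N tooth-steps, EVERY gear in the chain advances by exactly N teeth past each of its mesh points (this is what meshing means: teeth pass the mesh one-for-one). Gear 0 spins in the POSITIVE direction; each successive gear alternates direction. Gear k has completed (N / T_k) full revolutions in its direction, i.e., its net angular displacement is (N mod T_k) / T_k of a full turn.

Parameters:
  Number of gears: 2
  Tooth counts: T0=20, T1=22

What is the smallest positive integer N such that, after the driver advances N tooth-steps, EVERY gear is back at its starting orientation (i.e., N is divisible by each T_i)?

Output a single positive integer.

Gear k returns to start when N is a multiple of T_k.
All gears at start simultaneously when N is a common multiple of [20, 22]; the smallest such N is lcm(20, 22).
Start: lcm = T0 = 20
Fold in T1=22: gcd(20, 22) = 2; lcm(20, 22) = 20 * 22 / 2 = 440 / 2 = 220
Full cycle length = 220

Answer: 220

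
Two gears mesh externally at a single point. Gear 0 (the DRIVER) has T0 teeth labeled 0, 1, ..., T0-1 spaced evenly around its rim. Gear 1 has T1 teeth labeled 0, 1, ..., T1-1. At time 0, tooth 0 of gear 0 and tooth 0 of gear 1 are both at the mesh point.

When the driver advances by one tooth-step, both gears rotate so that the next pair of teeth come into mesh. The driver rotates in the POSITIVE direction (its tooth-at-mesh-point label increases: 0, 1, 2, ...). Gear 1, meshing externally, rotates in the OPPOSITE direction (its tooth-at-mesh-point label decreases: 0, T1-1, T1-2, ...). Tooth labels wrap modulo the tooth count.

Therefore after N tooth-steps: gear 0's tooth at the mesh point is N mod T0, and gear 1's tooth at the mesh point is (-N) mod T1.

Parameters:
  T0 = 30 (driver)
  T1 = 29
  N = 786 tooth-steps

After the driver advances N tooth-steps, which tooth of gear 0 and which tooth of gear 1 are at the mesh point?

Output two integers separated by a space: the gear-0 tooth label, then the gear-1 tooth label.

Answer: 6 26

Derivation:
Gear 0 (driver, T0=30): tooth at mesh = N mod T0
  786 = 26 * 30 + 6, so 786 mod 30 = 6
  gear 0 tooth = 6
Gear 1 (driven, T1=29): tooth at mesh = (-N) mod T1
  786 = 27 * 29 + 3, so 786 mod 29 = 3
  (-786) mod 29 = (-3) mod 29 = 29 - 3 = 26
Mesh after 786 steps: gear-0 tooth 6 meets gear-1 tooth 26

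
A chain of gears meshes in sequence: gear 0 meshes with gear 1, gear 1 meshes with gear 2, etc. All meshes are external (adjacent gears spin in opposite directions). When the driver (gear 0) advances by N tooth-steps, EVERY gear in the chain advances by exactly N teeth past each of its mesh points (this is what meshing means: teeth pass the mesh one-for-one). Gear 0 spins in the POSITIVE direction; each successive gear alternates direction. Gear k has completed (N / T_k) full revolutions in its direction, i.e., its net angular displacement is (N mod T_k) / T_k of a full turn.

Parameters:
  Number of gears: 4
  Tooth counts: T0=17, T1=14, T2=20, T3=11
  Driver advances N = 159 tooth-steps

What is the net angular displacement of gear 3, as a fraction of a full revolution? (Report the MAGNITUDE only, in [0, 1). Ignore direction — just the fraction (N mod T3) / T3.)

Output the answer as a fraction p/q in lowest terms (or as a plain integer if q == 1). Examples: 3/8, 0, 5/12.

Chain of 4 gears, tooth counts: [17, 14, 20, 11]
  gear 0: T0=17, direction=positive, advance = 159 mod 17 = 6 teeth = 6/17 turn
  gear 1: T1=14, direction=negative, advance = 159 mod 14 = 5 teeth = 5/14 turn
  gear 2: T2=20, direction=positive, advance = 159 mod 20 = 19 teeth = 19/20 turn
  gear 3: T3=11, direction=negative, advance = 159 mod 11 = 5 teeth = 5/11 turn
Gear 3: 159 mod 11 = 5
Fraction = 5 / 11 = 5/11 (gcd(5,11)=1) = 5/11

Answer: 5/11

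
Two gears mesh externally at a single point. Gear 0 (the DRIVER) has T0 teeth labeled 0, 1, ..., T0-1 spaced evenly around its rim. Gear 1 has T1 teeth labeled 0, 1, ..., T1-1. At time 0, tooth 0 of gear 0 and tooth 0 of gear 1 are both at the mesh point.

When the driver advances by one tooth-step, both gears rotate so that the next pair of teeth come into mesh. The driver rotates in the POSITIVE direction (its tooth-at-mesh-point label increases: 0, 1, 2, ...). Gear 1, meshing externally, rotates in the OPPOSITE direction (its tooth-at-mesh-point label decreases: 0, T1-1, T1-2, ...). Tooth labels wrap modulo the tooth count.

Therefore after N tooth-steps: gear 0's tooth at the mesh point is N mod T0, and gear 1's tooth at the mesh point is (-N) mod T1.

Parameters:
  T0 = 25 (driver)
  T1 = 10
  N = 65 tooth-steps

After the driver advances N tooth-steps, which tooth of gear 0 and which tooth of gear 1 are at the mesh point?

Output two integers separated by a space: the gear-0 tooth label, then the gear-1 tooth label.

Gear 0 (driver, T0=25): tooth at mesh = N mod T0
  65 = 2 * 25 + 15, so 65 mod 25 = 15
  gear 0 tooth = 15
Gear 1 (driven, T1=10): tooth at mesh = (-N) mod T1
  65 = 6 * 10 + 5, so 65 mod 10 = 5
  (-65) mod 10 = (-5) mod 10 = 10 - 5 = 5
Mesh after 65 steps: gear-0 tooth 15 meets gear-1 tooth 5

Answer: 15 5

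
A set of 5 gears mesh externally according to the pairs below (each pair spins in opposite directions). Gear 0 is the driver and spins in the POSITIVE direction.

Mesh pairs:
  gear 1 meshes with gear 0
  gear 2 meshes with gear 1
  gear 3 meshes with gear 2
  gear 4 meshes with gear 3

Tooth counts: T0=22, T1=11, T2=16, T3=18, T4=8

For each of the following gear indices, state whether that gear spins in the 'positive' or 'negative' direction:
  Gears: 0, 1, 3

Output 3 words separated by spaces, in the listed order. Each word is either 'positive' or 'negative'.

Answer: positive negative negative

Derivation:
Gear 0 (driver): positive (depth 0)
  gear 1: meshes with gear 0 -> depth 1 -> negative (opposite of gear 0)
  gear 2: meshes with gear 1 -> depth 2 -> positive (opposite of gear 1)
  gear 3: meshes with gear 2 -> depth 3 -> negative (opposite of gear 2)
  gear 4: meshes with gear 3 -> depth 4 -> positive (opposite of gear 3)
Queried indices 0, 1, 3 -> positive, negative, negative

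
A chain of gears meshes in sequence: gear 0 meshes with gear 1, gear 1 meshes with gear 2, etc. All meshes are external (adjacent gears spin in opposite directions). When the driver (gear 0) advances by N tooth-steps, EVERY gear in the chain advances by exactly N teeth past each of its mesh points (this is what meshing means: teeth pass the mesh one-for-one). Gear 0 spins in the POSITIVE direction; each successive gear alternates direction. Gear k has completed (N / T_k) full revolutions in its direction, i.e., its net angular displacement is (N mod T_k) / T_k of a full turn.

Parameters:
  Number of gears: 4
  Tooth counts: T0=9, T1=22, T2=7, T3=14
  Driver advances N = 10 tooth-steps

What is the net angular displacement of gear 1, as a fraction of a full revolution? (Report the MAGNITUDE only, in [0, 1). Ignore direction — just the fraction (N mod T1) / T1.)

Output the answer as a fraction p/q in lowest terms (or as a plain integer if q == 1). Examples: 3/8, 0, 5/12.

Answer: 5/11

Derivation:
Chain of 4 gears, tooth counts: [9, 22, 7, 14]
  gear 0: T0=9, direction=positive, advance = 10 mod 9 = 1 teeth = 1/9 turn
  gear 1: T1=22, direction=negative, advance = 10 mod 22 = 10 teeth = 10/22 turn
  gear 2: T2=7, direction=positive, advance = 10 mod 7 = 3 teeth = 3/7 turn
  gear 3: T3=14, direction=negative, advance = 10 mod 14 = 10 teeth = 10/14 turn
Gear 1: 10 mod 22 = 10
Fraction = 10 / 22 = 5/11 (gcd(10,22)=2) = 5/11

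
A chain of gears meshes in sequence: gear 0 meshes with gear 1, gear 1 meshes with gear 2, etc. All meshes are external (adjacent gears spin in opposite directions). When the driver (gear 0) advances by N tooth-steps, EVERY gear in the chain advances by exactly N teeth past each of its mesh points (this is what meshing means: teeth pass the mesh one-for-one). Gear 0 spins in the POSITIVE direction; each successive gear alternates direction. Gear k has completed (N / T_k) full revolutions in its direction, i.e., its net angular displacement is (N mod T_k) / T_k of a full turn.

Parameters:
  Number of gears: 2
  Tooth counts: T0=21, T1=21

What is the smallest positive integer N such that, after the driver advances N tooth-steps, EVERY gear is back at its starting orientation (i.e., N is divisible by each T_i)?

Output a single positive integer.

Answer: 21

Derivation:
Gear k returns to start when N is a multiple of T_k.
All gears at start simultaneously when N is a common multiple of [21, 21]; the smallest such N is lcm(21, 21).
Start: lcm = T0 = 21
Fold in T1=21: gcd(21, 21) = 21; lcm(21, 21) = 21 * 21 / 21 = 441 / 21 = 21
Full cycle length = 21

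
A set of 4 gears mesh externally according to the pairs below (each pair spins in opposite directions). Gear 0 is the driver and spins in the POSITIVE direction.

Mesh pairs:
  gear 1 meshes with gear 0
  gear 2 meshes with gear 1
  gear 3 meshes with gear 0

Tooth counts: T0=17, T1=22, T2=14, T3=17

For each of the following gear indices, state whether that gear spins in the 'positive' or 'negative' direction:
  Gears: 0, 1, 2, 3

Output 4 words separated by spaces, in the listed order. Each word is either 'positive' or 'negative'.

Gear 0 (driver): positive (depth 0)
  gear 1: meshes with gear 0 -> depth 1 -> negative (opposite of gear 0)
  gear 2: meshes with gear 1 -> depth 2 -> positive (opposite of gear 1)
  gear 3: meshes with gear 0 -> depth 1 -> negative (opposite of gear 0)
Queried indices 0, 1, 2, 3 -> positive, negative, positive, negative

Answer: positive negative positive negative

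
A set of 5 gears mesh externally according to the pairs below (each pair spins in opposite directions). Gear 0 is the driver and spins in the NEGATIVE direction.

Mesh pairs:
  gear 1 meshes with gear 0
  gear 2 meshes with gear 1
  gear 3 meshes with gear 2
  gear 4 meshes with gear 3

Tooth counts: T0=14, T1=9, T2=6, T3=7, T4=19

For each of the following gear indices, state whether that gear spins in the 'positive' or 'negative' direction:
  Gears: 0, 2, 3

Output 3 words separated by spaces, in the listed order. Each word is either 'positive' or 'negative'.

Gear 0 (driver): negative (depth 0)
  gear 1: meshes with gear 0 -> depth 1 -> positive (opposite of gear 0)
  gear 2: meshes with gear 1 -> depth 2 -> negative (opposite of gear 1)
  gear 3: meshes with gear 2 -> depth 3 -> positive (opposite of gear 2)
  gear 4: meshes with gear 3 -> depth 4 -> negative (opposite of gear 3)
Queried indices 0, 2, 3 -> negative, negative, positive

Answer: negative negative positive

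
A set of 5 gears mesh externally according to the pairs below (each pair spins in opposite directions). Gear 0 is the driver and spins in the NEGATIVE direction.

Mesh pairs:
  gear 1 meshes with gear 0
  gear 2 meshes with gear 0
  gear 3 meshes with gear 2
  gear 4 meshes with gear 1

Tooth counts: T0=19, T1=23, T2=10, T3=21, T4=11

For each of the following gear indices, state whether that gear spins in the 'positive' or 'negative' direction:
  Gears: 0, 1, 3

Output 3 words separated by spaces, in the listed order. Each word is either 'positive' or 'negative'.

Answer: negative positive negative

Derivation:
Gear 0 (driver): negative (depth 0)
  gear 1: meshes with gear 0 -> depth 1 -> positive (opposite of gear 0)
  gear 2: meshes with gear 0 -> depth 1 -> positive (opposite of gear 0)
  gear 3: meshes with gear 2 -> depth 2 -> negative (opposite of gear 2)
  gear 4: meshes with gear 1 -> depth 2 -> negative (opposite of gear 1)
Queried indices 0, 1, 3 -> negative, positive, negative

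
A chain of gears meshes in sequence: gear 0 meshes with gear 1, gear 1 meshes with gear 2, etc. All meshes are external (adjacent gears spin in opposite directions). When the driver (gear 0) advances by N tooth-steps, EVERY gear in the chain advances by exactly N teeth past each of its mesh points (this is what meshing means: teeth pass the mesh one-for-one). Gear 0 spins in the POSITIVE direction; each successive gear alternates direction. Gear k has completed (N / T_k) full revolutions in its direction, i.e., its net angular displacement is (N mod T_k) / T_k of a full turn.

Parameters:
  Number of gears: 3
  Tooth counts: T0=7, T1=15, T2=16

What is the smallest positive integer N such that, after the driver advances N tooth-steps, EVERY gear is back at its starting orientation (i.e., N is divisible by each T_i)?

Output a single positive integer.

Answer: 1680

Derivation:
Gear k returns to start when N is a multiple of T_k.
All gears at start simultaneously when N is a common multiple of [7, 15, 16]; the smallest such N is lcm(7, 15, 16).
Start: lcm = T0 = 7
Fold in T1=15: gcd(7, 15) = 1; lcm(7, 15) = 7 * 15 / 1 = 105 / 1 = 105
Fold in T2=16: gcd(105, 16) = 1; lcm(105, 16) = 105 * 16 / 1 = 1680 / 1 = 1680
Full cycle length = 1680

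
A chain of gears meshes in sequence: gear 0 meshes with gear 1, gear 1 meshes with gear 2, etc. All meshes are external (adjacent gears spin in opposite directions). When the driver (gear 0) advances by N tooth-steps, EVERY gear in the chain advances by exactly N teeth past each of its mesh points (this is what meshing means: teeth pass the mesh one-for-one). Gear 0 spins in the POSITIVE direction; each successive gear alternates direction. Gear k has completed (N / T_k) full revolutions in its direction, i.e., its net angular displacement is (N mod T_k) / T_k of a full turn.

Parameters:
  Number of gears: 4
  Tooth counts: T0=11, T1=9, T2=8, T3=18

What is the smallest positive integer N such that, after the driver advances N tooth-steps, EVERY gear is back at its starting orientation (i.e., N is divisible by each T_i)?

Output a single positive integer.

Answer: 792

Derivation:
Gear k returns to start when N is a multiple of T_k.
All gears at start simultaneously when N is a common multiple of [11, 9, 8, 18]; the smallest such N is lcm(11, 9, 8, 18).
Start: lcm = T0 = 11
Fold in T1=9: gcd(11, 9) = 1; lcm(11, 9) = 11 * 9 / 1 = 99 / 1 = 99
Fold in T2=8: gcd(99, 8) = 1; lcm(99, 8) = 99 * 8 / 1 = 792 / 1 = 792
Fold in T3=18: gcd(792, 18) = 18; lcm(792, 18) = 792 * 18 / 18 = 14256 / 18 = 792
Full cycle length = 792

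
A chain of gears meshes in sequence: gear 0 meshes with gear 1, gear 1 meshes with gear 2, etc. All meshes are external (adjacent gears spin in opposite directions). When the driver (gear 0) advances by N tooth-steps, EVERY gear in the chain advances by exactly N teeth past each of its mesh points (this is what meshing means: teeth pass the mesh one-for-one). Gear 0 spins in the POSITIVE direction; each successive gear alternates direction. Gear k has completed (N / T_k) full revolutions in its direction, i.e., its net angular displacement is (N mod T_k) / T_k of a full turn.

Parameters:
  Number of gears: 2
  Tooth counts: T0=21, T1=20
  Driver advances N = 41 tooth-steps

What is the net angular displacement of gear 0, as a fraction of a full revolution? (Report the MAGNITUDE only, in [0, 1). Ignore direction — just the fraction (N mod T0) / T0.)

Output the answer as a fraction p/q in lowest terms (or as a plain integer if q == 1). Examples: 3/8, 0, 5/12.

Chain of 2 gears, tooth counts: [21, 20]
  gear 0: T0=21, direction=positive, advance = 41 mod 21 = 20 teeth = 20/21 turn
  gear 1: T1=20, direction=negative, advance = 41 mod 20 = 1 teeth = 1/20 turn
Gear 0: 41 mod 21 = 20
Fraction = 20 / 21 = 20/21 (gcd(20,21)=1) = 20/21

Answer: 20/21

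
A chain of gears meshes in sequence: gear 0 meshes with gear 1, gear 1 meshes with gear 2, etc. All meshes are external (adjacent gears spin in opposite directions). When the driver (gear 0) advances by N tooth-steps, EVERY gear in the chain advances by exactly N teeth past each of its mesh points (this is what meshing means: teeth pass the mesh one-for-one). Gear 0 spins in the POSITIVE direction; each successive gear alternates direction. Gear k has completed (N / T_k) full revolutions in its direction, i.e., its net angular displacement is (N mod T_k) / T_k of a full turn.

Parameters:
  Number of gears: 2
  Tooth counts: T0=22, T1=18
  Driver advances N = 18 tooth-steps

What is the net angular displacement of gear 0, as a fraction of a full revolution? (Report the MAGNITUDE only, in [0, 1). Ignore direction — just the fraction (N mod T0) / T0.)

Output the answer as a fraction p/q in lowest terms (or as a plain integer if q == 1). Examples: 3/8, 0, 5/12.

Chain of 2 gears, tooth counts: [22, 18]
  gear 0: T0=22, direction=positive, advance = 18 mod 22 = 18 teeth = 18/22 turn
  gear 1: T1=18, direction=negative, advance = 18 mod 18 = 0 teeth = 0/18 turn
Gear 0: 18 mod 22 = 18
Fraction = 18 / 22 = 9/11 (gcd(18,22)=2) = 9/11

Answer: 9/11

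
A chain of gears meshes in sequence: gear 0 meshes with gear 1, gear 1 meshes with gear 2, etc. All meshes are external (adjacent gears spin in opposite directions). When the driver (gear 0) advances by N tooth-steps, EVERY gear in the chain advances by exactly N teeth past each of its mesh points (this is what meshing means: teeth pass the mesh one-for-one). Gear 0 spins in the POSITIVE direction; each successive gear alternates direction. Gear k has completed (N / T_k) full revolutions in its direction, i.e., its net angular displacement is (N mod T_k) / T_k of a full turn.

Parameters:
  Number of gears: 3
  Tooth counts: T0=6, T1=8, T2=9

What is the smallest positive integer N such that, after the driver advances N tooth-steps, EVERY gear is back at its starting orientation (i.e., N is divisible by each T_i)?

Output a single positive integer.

Gear k returns to start when N is a multiple of T_k.
All gears at start simultaneously when N is a common multiple of [6, 8, 9]; the smallest such N is lcm(6, 8, 9).
Start: lcm = T0 = 6
Fold in T1=8: gcd(6, 8) = 2; lcm(6, 8) = 6 * 8 / 2 = 48 / 2 = 24
Fold in T2=9: gcd(24, 9) = 3; lcm(24, 9) = 24 * 9 / 3 = 216 / 3 = 72
Full cycle length = 72

Answer: 72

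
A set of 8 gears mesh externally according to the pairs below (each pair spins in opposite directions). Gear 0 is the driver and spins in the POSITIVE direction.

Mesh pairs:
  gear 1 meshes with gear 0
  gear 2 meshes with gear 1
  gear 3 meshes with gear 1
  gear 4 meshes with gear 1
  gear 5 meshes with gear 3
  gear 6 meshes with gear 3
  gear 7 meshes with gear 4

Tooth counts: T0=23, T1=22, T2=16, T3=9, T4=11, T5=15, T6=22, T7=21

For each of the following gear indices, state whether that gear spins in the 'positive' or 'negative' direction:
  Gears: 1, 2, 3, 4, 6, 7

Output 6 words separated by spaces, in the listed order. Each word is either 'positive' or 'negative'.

Gear 0 (driver): positive (depth 0)
  gear 1: meshes with gear 0 -> depth 1 -> negative (opposite of gear 0)
  gear 2: meshes with gear 1 -> depth 2 -> positive (opposite of gear 1)
  gear 3: meshes with gear 1 -> depth 2 -> positive (opposite of gear 1)
  gear 4: meshes with gear 1 -> depth 2 -> positive (opposite of gear 1)
  gear 5: meshes with gear 3 -> depth 3 -> negative (opposite of gear 3)
  gear 6: meshes with gear 3 -> depth 3 -> negative (opposite of gear 3)
  gear 7: meshes with gear 4 -> depth 3 -> negative (opposite of gear 4)
Queried indices 1, 2, 3, 4, 6, 7 -> negative, positive, positive, positive, negative, negative

Answer: negative positive positive positive negative negative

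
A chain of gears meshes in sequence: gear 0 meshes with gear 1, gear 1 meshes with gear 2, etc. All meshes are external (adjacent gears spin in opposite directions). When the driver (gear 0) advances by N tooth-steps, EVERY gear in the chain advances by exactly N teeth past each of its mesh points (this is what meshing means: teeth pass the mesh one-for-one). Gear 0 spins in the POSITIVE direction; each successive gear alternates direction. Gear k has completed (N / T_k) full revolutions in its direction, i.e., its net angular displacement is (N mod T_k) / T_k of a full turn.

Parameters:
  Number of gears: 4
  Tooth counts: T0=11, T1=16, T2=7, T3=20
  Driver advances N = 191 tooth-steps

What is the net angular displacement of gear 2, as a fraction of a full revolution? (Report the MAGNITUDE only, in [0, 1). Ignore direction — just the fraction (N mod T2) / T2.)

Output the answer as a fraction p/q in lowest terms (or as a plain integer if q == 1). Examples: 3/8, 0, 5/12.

Chain of 4 gears, tooth counts: [11, 16, 7, 20]
  gear 0: T0=11, direction=positive, advance = 191 mod 11 = 4 teeth = 4/11 turn
  gear 1: T1=16, direction=negative, advance = 191 mod 16 = 15 teeth = 15/16 turn
  gear 2: T2=7, direction=positive, advance = 191 mod 7 = 2 teeth = 2/7 turn
  gear 3: T3=20, direction=negative, advance = 191 mod 20 = 11 teeth = 11/20 turn
Gear 2: 191 mod 7 = 2
Fraction = 2 / 7 = 2/7 (gcd(2,7)=1) = 2/7

Answer: 2/7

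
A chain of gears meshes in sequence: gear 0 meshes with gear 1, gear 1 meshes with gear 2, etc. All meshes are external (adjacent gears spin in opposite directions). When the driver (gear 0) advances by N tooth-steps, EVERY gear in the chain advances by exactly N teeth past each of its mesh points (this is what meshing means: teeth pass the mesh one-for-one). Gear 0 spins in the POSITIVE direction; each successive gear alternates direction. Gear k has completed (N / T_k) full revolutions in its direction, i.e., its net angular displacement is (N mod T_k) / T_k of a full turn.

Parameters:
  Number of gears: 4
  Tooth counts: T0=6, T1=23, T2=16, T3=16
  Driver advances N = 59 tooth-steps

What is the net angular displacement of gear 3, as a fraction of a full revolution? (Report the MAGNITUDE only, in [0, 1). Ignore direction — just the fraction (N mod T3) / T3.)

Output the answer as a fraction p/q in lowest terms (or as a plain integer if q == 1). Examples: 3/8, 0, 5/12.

Chain of 4 gears, tooth counts: [6, 23, 16, 16]
  gear 0: T0=6, direction=positive, advance = 59 mod 6 = 5 teeth = 5/6 turn
  gear 1: T1=23, direction=negative, advance = 59 mod 23 = 13 teeth = 13/23 turn
  gear 2: T2=16, direction=positive, advance = 59 mod 16 = 11 teeth = 11/16 turn
  gear 3: T3=16, direction=negative, advance = 59 mod 16 = 11 teeth = 11/16 turn
Gear 3: 59 mod 16 = 11
Fraction = 11 / 16 = 11/16 (gcd(11,16)=1) = 11/16

Answer: 11/16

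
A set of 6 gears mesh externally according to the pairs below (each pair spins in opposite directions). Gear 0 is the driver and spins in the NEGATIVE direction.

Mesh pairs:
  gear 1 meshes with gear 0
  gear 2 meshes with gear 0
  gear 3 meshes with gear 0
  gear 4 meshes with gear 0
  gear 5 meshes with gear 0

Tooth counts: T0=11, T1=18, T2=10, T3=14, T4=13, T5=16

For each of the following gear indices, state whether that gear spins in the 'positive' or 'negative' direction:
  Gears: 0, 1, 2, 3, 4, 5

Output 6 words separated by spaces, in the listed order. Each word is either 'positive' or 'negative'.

Answer: negative positive positive positive positive positive

Derivation:
Gear 0 (driver): negative (depth 0)
  gear 1: meshes with gear 0 -> depth 1 -> positive (opposite of gear 0)
  gear 2: meshes with gear 0 -> depth 1 -> positive (opposite of gear 0)
  gear 3: meshes with gear 0 -> depth 1 -> positive (opposite of gear 0)
  gear 4: meshes with gear 0 -> depth 1 -> positive (opposite of gear 0)
  gear 5: meshes with gear 0 -> depth 1 -> positive (opposite of gear 0)
Queried indices 0, 1, 2, 3, 4, 5 -> negative, positive, positive, positive, positive, positive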